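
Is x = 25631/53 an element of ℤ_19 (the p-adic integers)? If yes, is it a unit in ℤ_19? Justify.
x ∈ ℤ_19 but not a unit; v_19(x) = 2 > 0

ℤ_19 = {x ∈ ℚ_19 : v_19(x) ≥ 0} and ℤ_19^× = {x ∈ ℤ_19 : v_19(x) = 0}. Here v_19(25631/53) = v_19(num) − v_19(den) = 2; compare against these criteria.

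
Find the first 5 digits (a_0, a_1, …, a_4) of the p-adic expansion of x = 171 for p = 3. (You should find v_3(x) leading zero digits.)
(a_0, …, a_4) = (0, 0, 1, 0, 2)

v_3(171) = 2, so a_0 = ... = a_1 = 0. Factor out: x = 3^2 · u with u = 19 a unit in ℤ_3. Expand u iteratively via a_{v+i} = u_i mod 3, u_{i+1} = (u_i − a_{v+i})/3:
  u_0 = 19;  a_2 = 1;  u_1 = (u_0 − 1)/3 = 6
  u_1 = 6;  a_3 = 0;  u_2 = (u_1 − 0)/3 = 2
  u_2 = 2;  a_4 = 2;  u_3 = (u_2 − 2)/3 = 0
Digits: (0, 0, 1, 0, 2).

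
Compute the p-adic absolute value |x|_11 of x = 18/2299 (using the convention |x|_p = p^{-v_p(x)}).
|18/2299|_11 = 121

Step 1 — compute v_11(x) by factoring powers of 11 out of the numerator and denominator: v_11(18/2299) = -2. Step 2 — apply |x|_p = p^{-v_p(x)} = 11^{2} = 121.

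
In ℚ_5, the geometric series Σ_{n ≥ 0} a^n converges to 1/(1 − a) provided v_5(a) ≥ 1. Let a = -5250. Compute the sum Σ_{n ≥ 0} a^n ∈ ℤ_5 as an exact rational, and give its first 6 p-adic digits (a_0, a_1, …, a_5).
Σ a^n = 1/(1 − a) = 1/5251;  first 6 digits = (1, 0, 0, 3, 1, 3)

v_5(a) = 3 ≥ 1, so the series converges in ℤ_5 to 1/(1 − a) = 1/(1 − (-5250)) = 1/5251. Expand this rational in ℤ_5: compute digits iteratively via d_i = x_i mod 5, x_{i+1} = (x_i − d_i)/5. The first 6 digits are (1, 0, 0, 3, 1, 3).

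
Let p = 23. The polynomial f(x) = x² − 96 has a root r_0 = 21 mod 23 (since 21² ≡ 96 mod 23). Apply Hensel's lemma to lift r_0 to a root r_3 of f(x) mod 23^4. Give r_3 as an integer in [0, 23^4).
r_3 = 173487 (mod 279841)

Hensel's recurrence: r_{i+1} = r_i − f(r_i)·(f′(r_i))^{-1} mod 23^{i+2}, with f′(x) = 2x. Iterate:
  r_0 = 21 (mod 23)
  r_1 = 504 (mod 529)
  r_2 = 3149 (mod 12167)
  r_3 = 173487 (mod 279841)
Final: r_3 = 173487, and one checks f(r_3) ≡ 0 mod 23^4.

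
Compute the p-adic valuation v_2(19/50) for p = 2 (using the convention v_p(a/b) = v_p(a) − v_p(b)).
v_2(19/50) = -1

Factor powers of 2 from the numerator and denominator of the reduced fraction: 19 = 2^0 · 19 and 50 = 2^1 · 25. Apply v_p(a/b) = v_p(a) − v_p(b): v_2(19/50) = 0 − 1 = -1.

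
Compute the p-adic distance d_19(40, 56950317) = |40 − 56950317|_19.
d_19(40, 56950317) = 1/2476099

Step 1 — x − y = 40 − 56950317 = -56950277. Step 2 — v_19(-56950277) = 5 (factor: -56950277 = −(19^5 · 23); the sign does not affect v_p). Step 3 — |x − y|_19 = 19^{-5} = 1/2476099.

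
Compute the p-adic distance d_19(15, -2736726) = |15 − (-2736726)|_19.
d_19(15, -2736726) = 1/130321

Step 1 — x − y = 15 − (-2736726) = 2736741. Step 2 — v_19(2736741) = 4 (factor: 2736741 = (19^4 · 21); the sign does not affect v_p). Step 3 — |x − y|_19 = 19^{-4} = 1/130321.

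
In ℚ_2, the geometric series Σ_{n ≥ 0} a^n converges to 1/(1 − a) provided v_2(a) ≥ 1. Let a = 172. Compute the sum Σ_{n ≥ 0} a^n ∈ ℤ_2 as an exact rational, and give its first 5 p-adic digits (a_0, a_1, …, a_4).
Σ a^n = 1/(1 − a) = -1/171;  first 5 digits = (1, 0, 1, 1, 1)

v_2(a) = 2 ≥ 1, so the series converges in ℤ_2 to 1/(1 − a) = 1/(1 − 172) = -1/171. Expand this rational in ℤ_2: compute digits iteratively via d_i = x_i mod 2, x_{i+1} = (x_i − d_i)/2. The first 5 digits are (1, 0, 1, 1, 1).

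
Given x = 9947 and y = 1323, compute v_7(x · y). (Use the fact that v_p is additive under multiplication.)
v_7(13159881) = 5

v_p(x) = 3 (factor: 9947 = 7^3 · 29); v_p(y) = 2 (factor: 1323 = 7^2 · 27). Additivity: v_p(xy) = v_p(x) + v_p(y) = 3 + 2 = 5. (Direct check: xy = 13159881 = 7^5 · (783).)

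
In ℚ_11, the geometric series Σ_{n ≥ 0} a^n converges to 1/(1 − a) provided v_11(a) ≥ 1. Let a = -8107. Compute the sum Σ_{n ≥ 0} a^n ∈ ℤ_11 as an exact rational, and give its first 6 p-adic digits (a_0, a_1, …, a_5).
Σ a^n = 1/(1 − a) = 1/8108;  first 6 digits = (1, 0, 10, 4, 0, 1)

v_11(a) = 2 ≥ 1, so the series converges in ℤ_11 to 1/(1 − a) = 1/(1 − (-8107)) = 1/8108. Expand this rational in ℤ_11: compute digits iteratively via d_i = x_i mod 11, x_{i+1} = (x_i − d_i)/11. The first 6 digits are (1, 0, 10, 4, 0, 1).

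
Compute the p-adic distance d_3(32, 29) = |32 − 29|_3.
d_3(32, 29) = 1/3

Step 1 — x − y = 32 − 29 = 3. Step 2 — v_3(3) = 1 (factor: 3 = (3^1 · 1); the sign does not affect v_p). Step 3 — |x − y|_3 = 3^{-1} = 1/3.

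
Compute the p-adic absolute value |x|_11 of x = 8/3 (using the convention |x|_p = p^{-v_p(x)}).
|8/3|_11 = 1

Step 1 — compute v_11(x) by factoring powers of 11 out of the numerator and denominator: v_11(8/3) = 0. Step 2 — apply |x|_p = p^{-v_p(x)} = 11^{0} = 1.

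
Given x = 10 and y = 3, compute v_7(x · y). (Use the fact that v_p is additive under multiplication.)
v_7(30) = 0

v_p(x) = 0 (factor: 10 = 7^0 · 10); v_p(y) = 0 (factor: 3 = 7^0 · 3). Additivity: v_p(xy) = v_p(x) + v_p(y) = 0 + 0 = 0. (Direct check: xy = 30 = 7^0 · (30).)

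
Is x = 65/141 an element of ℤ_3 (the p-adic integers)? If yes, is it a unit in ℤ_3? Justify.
x ∉ ℤ_3 (v_3(x) = -1 < 0)

ℤ_3 = {x ∈ ℚ_3 : v_3(x) ≥ 0} and ℤ_3^× = {x ∈ ℤ_3 : v_3(x) = 0}. Here v_3(65/141) = v_3(num) − v_3(den) = -1; compare against these criteria.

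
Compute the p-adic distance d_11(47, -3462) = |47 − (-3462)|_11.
d_11(47, -3462) = 1/121

Step 1 — x − y = 47 − (-3462) = 3509. Step 2 — v_11(3509) = 2 (factor: 3509 = (11^2 · 29); the sign does not affect v_p). Step 3 — |x − y|_11 = 11^{-2} = 1/121.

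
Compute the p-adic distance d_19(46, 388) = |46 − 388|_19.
d_19(46, 388) = 1/19

Step 1 — x − y = 46 − 388 = -342. Step 2 — v_19(-342) = 1 (factor: -342 = −(19^1 · 18); the sign does not affect v_p). Step 3 — |x − y|_19 = 19^{-1} = 1/19.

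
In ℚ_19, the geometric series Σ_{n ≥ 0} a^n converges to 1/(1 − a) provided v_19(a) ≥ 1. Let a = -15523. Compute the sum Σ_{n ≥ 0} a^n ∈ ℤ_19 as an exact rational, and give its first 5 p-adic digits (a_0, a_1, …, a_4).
Σ a^n = 1/(1 − a) = 1/15524;  first 5 digits = (1, 0, 14, 16, 5)

v_19(a) = 2 ≥ 1, so the series converges in ℤ_19 to 1/(1 − a) = 1/(1 − (-15523)) = 1/15524. Expand this rational in ℤ_19: compute digits iteratively via d_i = x_i mod 19, x_{i+1} = (x_i − d_i)/19. The first 5 digits are (1, 0, 14, 16, 5).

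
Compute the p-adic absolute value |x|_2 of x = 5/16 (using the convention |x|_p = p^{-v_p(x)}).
|5/16|_2 = 16

Step 1 — compute v_2(x) by factoring powers of 2 out of the numerator and denominator: v_2(5/16) = -4. Step 2 — apply |x|_p = p^{-v_p(x)} = 2^{4} = 16.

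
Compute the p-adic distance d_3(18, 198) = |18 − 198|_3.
d_3(18, 198) = 1/9

Step 1 — x − y = 18 − 198 = -180. Step 2 — v_3(-180) = 2 (factor: -180 = −(3^2 · 20); the sign does not affect v_p). Step 3 — |x − y|_3 = 3^{-2} = 1/9.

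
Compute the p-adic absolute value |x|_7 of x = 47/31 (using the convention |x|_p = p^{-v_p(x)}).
|47/31|_7 = 1

Step 1 — compute v_7(x) by factoring powers of 7 out of the numerator and denominator: v_7(47/31) = 0. Step 2 — apply |x|_p = p^{-v_p(x)} = 7^{0} = 1.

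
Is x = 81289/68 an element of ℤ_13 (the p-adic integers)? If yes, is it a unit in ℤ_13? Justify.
x ∈ ℤ_13 but not a unit; v_13(x) = 3 > 0

ℤ_13 = {x ∈ ℚ_13 : v_13(x) ≥ 0} and ℤ_13^× = {x ∈ ℤ_13 : v_13(x) = 0}. Here v_13(81289/68) = v_13(num) − v_13(den) = 3; compare against these criteria.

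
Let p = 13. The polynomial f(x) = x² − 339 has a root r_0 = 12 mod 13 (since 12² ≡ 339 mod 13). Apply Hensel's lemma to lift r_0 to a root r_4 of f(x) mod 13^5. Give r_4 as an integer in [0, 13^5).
r_4 = 199757 (mod 371293)

Hensel's recurrence: r_{i+1} = r_i − f(r_i)·(f′(r_i))^{-1} mod 13^{i+2}, with f′(x) = 2x. Iterate:
  r_0 = 12 (mod 13)
  r_1 = 168 (mod 169)
  r_2 = 2027 (mod 2197)
  r_3 = 28391 (mod 28561)
  r_4 = 199757 (mod 371293)
Final: r_4 = 199757, and one checks f(r_4) ≡ 0 mod 13^5.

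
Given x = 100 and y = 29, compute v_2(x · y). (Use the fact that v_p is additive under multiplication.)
v_2(2900) = 2

v_p(x) = 2 (factor: 100 = 2^2 · 25); v_p(y) = 0 (factor: 29 = 2^0 · 29). Additivity: v_p(xy) = v_p(x) + v_p(y) = 2 + 0 = 2. (Direct check: xy = 2900 = 2^2 · (725).)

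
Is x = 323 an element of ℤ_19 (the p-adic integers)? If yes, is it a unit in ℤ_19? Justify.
x ∈ ℤ_19 but not a unit; v_19(x) = 1 > 0

ℤ_19 = {x ∈ ℚ_19 : v_19(x) ≥ 0} and ℤ_19^× = {x ∈ ℤ_19 : v_19(x) = 0}. Here v_19(323) = v_19(num) − v_19(den) = 1; compare against these criteria.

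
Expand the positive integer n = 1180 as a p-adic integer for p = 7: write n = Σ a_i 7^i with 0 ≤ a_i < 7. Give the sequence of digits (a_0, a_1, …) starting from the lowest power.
(a_0, a_1, …) = (4, 0, 3, 3)

Repeated division by 7 gives the digits low-to-high: 1180 = 4 + 3·7^2 + 3·7^3. Digit sequence: (4, 0, 3, 3).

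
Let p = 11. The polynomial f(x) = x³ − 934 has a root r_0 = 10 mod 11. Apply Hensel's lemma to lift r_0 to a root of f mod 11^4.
r_3 = 10636 (mod 14641)

Hensel: r_{i+1} = r_i − f(r_i)/f′(r_i) mod 11^{i+2}, where f′(x) = 3x². Iterate:
  r_0 = 10 (mod 11)
  r_1 = 109 (mod 121)
  r_2 = 1319 (mod 1331)
  r_3 = 10636 (mod 14641)
Final: r = 10636 with f(r) ≡ 0 mod 11^4.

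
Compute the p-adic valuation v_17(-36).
v_17(-36) = 0

v_17(n) is the largest exponent k such that 17^k divides n. Factor out: -36 = -17^0 · 36. (Sign doesn't affect v_p.) So v_17(-36) = 0.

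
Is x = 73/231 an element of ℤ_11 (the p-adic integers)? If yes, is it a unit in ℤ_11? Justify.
x ∉ ℤ_11 (v_11(x) = -1 < 0)

ℤ_11 = {x ∈ ℚ_11 : v_11(x) ≥ 0} and ℤ_11^× = {x ∈ ℤ_11 : v_11(x) = 0}. Here v_11(73/231) = v_11(num) − v_11(den) = -1; compare against these criteria.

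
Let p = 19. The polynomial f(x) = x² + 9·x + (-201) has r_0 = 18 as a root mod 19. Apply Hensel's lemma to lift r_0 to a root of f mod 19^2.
r_1 = 132 (mod 361)

Hensel: r_{i+1} = r_i − f(r_i)·(f′(r_i))^{-1} mod 19^{i+2}, f′(x) = 2x + 9. Iterate:
  r_0 = 18 (mod 19)
  r_1 = 132 (mod 361)
Final: r = 132 satisfies f(r) ≡ 0 mod 19^2.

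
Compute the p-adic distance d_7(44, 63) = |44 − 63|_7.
d_7(44, 63) = 1

Step 1 — x − y = 44 − 63 = -19. Step 2 — v_7(-19) = 0 (factor: -19 = −(7^0 · 19); the sign does not affect v_p). Step 3 — |x − y|_7 = 7^{0} = 1.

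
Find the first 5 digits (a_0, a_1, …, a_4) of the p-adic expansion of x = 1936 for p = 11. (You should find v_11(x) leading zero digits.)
(a_0, …, a_4) = (0, 0, 5, 1, 0)

v_11(1936) = 2, so a_0 = ... = a_1 = 0. Factor out: x = 11^2 · u with u = 16 a unit in ℤ_11. Expand u iteratively via a_{v+i} = u_i mod 11, u_{i+1} = (u_i − a_{v+i})/11:
  u_0 = 16;  a_2 = 5;  u_1 = (u_0 − 5)/11 = 1
  u_1 = 1;  a_3 = 1;  u_2 = (u_1 − 1)/11 = 0
  u_2 = 0;  a_4 = 0;  u_3 = (u_2 − 0)/11 = 0
Digits: (0, 0, 5, 1, 0).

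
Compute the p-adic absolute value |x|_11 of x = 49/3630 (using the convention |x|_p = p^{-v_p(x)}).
|49/3630|_11 = 121

Step 1 — compute v_11(x) by factoring powers of 11 out of the numerator and denominator: v_11(49/3630) = -2. Step 2 — apply |x|_p = p^{-v_p(x)} = 11^{2} = 121.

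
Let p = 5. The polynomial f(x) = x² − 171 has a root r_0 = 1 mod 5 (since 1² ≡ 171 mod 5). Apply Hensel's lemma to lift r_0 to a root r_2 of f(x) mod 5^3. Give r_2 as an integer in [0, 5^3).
r_2 = 36 (mod 125)

Hensel's recurrence: r_{i+1} = r_i − f(r_i)·(f′(r_i))^{-1} mod 5^{i+2}, with f′(x) = 2x. Iterate:
  r_0 = 1 (mod 5)
  r_1 = 11 (mod 25)
  r_2 = 36 (mod 125)
Final: r_2 = 36, and one checks f(r_2) ≡ 0 mod 5^3.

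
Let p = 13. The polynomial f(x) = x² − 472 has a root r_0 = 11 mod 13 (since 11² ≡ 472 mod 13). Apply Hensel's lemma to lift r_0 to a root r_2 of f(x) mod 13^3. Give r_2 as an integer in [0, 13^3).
r_2 = 557 (mod 2197)

Hensel's recurrence: r_{i+1} = r_i − f(r_i)·(f′(r_i))^{-1} mod 13^{i+2}, with f′(x) = 2x. Iterate:
  r_0 = 11 (mod 13)
  r_1 = 50 (mod 169)
  r_2 = 557 (mod 2197)
Final: r_2 = 557, and one checks f(r_2) ≡ 0 mod 13^3.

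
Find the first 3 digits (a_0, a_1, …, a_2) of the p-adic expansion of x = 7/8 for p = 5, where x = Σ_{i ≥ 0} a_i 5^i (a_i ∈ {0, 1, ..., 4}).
(a_0, …, a_2) = (4, 0, 3)

v_5(7/8) = 0 (numerator and denominator both coprime to 5), so x ∈ ℤ_5^×. Compute digits iteratively via a_i = x_i mod 5, x_{i+1} = (x_i − a_i)/5, with x_0 = x:
  x_0 = 7/8;  a_0 = 4;  x_1 = (x_0 − 4)/5 = -5/8
  x_1 = -5/8;  a_1 = 0;  x_2 = (x_1 − 0)/5 = -1/8
  x_2 = -1/8;  a_2 = 3;  x_3 = (x_2 − 3)/5 = -5/8
Digits: (4, 0, 3).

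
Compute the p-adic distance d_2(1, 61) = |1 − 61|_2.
d_2(1, 61) = 1/4

Step 1 — x − y = 1 − 61 = -60. Step 2 — v_2(-60) = 2 (factor: -60 = −(2^2 · 15); the sign does not affect v_p). Step 3 — |x − y|_2 = 2^{-2} = 1/4.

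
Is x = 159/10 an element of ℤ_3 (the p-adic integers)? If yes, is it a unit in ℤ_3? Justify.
x ∈ ℤ_3 but not a unit; v_3(x) = 1 > 0

ℤ_3 = {x ∈ ℚ_3 : v_3(x) ≥ 0} and ℤ_3^× = {x ∈ ℤ_3 : v_3(x) = 0}. Here v_3(159/10) = v_3(num) − v_3(den) = 1; compare against these criteria.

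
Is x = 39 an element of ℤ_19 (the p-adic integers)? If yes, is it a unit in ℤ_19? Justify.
x ∈ ℤ_19^× (unit); v_19(x) = 0

ℤ_19 = {x ∈ ℚ_19 : v_19(x) ≥ 0} and ℤ_19^× = {x ∈ ℤ_19 : v_19(x) = 0}. Here v_19(39) = v_19(num) − v_19(den) = 0; compare against these criteria.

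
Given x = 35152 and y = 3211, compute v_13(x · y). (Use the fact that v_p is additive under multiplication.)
v_13(112873072) = 5

v_p(x) = 3 (factor: 35152 = 13^3 · 16); v_p(y) = 2 (factor: 3211 = 13^2 · 19). Additivity: v_p(xy) = v_p(x) + v_p(y) = 3 + 2 = 5. (Direct check: xy = 112873072 = 13^5 · (304).)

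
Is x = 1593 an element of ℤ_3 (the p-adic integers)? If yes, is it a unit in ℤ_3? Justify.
x ∈ ℤ_3 but not a unit; v_3(x) = 3 > 0

ℤ_3 = {x ∈ ℚ_3 : v_3(x) ≥ 0} and ℤ_3^× = {x ∈ ℤ_3 : v_3(x) = 0}. Here v_3(1593) = v_3(num) − v_3(den) = 3; compare against these criteria.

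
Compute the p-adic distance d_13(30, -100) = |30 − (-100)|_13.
d_13(30, -100) = 1/13

Step 1 — x − y = 30 − (-100) = 130. Step 2 — v_13(130) = 1 (factor: 130 = (13^1 · 10); the sign does not affect v_p). Step 3 — |x − y|_13 = 13^{-1} = 1/13.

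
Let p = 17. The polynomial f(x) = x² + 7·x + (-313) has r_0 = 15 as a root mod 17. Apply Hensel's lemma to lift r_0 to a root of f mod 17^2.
r_1 = 202 (mod 289)

Hensel: r_{i+1} = r_i − f(r_i)·(f′(r_i))^{-1} mod 17^{i+2}, f′(x) = 2x + 7. Iterate:
  r_0 = 15 (mod 17)
  r_1 = 202 (mod 289)
Final: r = 202 satisfies f(r) ≡ 0 mod 17^2.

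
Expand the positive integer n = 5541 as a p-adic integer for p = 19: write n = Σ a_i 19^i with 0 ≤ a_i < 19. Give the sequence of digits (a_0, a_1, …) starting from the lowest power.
(a_0, a_1, …) = (12, 6, 15)

Repeated division by 19 gives the digits low-to-high: 5541 = 12 + 6·19^1 + 15·19^2. Digit sequence: (12, 6, 15).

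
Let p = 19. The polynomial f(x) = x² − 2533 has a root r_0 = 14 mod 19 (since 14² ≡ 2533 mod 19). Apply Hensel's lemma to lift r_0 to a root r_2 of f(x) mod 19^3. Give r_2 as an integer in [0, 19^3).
r_2 = 4004 (mod 6859)

Hensel's recurrence: r_{i+1} = r_i − f(r_i)·(f′(r_i))^{-1} mod 19^{i+2}, with f′(x) = 2x. Iterate:
  r_0 = 14 (mod 19)
  r_1 = 33 (mod 361)
  r_2 = 4004 (mod 6859)
Final: r_2 = 4004, and one checks f(r_2) ≡ 0 mod 19^3.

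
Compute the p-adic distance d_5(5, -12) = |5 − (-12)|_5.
d_5(5, -12) = 1

Step 1 — x − y = 5 − (-12) = 17. Step 2 — v_5(17) = 0 (factor: 17 = (5^0 · 17); the sign does not affect v_p). Step 3 — |x − y|_5 = 5^{0} = 1.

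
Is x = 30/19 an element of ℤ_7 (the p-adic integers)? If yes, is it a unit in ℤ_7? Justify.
x ∈ ℤ_7^× (unit); v_7(x) = 0

ℤ_7 = {x ∈ ℚ_7 : v_7(x) ≥ 0} and ℤ_7^× = {x ∈ ℤ_7 : v_7(x) = 0}. Here v_7(30/19) = v_7(num) − v_7(den) = 0; compare against these criteria.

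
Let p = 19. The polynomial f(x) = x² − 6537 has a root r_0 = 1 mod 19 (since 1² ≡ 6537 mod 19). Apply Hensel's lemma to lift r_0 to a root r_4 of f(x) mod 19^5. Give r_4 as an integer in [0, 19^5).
r_4 = 987355 (mod 2476099)

Hensel's recurrence: r_{i+1} = r_i − f(r_i)·(f′(r_i))^{-1} mod 19^{i+2}, with f′(x) = 2x. Iterate:
  r_0 = 1 (mod 19)
  r_1 = 20 (mod 361)
  r_2 = 6518 (mod 6859)
  r_3 = 75108 (mod 130321)
  r_4 = 987355 (mod 2476099)
Final: r_4 = 987355, and one checks f(r_4) ≡ 0 mod 19^5.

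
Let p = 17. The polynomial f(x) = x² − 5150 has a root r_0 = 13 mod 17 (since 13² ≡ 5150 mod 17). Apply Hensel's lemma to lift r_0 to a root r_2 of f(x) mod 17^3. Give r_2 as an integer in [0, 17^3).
r_2 = 438 (mod 4913)

Hensel's recurrence: r_{i+1} = r_i − f(r_i)·(f′(r_i))^{-1} mod 17^{i+2}, with f′(x) = 2x. Iterate:
  r_0 = 13 (mod 17)
  r_1 = 149 (mod 289)
  r_2 = 438 (mod 4913)
Final: r_2 = 438, and one checks f(r_2) ≡ 0 mod 17^3.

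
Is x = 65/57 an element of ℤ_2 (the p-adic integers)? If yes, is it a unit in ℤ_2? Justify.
x ∈ ℤ_2^× (unit); v_2(x) = 0

ℤ_2 = {x ∈ ℚ_2 : v_2(x) ≥ 0} and ℤ_2^× = {x ∈ ℤ_2 : v_2(x) = 0}. Here v_2(65/57) = v_2(num) − v_2(den) = 0; compare against these criteria.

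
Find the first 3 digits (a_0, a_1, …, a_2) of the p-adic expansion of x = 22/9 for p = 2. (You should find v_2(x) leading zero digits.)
(a_0, …, a_2) = (0, 1, 1)

v_2(22/9) = 1, so a_0 = ... = a_0 = 0. Factor out: x = 2^1 · u with u = 11/9 a unit in ℤ_2. Expand u iteratively via a_{v+i} = u_i mod 2, u_{i+1} = (u_i − a_{v+i})/2:
  u_0 = 11/9;  a_1 = 1;  u_1 = (u_0 − 1)/2 = 1/9
  u_1 = 1/9;  a_2 = 1;  u_2 = (u_1 − 1)/2 = -4/9
Digits: (0, 1, 1).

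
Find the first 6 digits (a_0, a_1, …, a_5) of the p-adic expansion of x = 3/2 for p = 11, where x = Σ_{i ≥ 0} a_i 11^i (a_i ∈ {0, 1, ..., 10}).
(a_0, …, a_5) = (7, 5, 5, 5, 5, 5)

v_11(3/2) = 0 (numerator and denominator both coprime to 11), so x ∈ ℤ_11^×. Compute digits iteratively via a_i = x_i mod 11, x_{i+1} = (x_i − a_i)/11, with x_0 = x:
  x_0 = 3/2;  a_0 = 7;  x_1 = (x_0 − 7)/11 = -1/2
  x_1 = -1/2;  a_1 = 5;  x_2 = (x_1 − 5)/11 = -1/2
  x_2 = -1/2;  a_2 = 5;  x_3 = (x_2 − 5)/11 = -1/2
  x_3 = -1/2;  a_3 = 5;  x_4 = (x_3 − 5)/11 = -1/2
  x_4 = -1/2;  a_4 = 5;  x_5 = (x_4 − 5)/11 = -1/2
  x_5 = -1/2;  a_5 = 5;  x_6 = (x_5 − 5)/11 = -1/2
Digits: (7, 5, 5, 5, 5, 5).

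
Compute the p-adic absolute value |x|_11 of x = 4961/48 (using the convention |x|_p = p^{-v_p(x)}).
|4961/48|_11 = 1/121

Step 1 — compute v_11(x) by factoring powers of 11 out of the numerator and denominator: v_11(4961/48) = 2. Step 2 — apply |x|_p = p^{-v_p(x)} = 11^{-2} = 1/121.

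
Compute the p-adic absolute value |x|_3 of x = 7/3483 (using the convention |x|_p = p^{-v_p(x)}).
|7/3483|_3 = 81

Step 1 — compute v_3(x) by factoring powers of 3 out of the numerator and denominator: v_3(7/3483) = -4. Step 2 — apply |x|_p = p^{-v_p(x)} = 3^{4} = 81.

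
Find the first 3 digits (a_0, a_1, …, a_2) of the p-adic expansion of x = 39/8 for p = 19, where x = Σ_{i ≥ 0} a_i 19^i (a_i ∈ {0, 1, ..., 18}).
(a_0, …, a_2) = (12, 2, 7)

v_19(39/8) = 0 (numerator and denominator both coprime to 19), so x ∈ ℤ_19^×. Compute digits iteratively via a_i = x_i mod 19, x_{i+1} = (x_i − a_i)/19, with x_0 = x:
  x_0 = 39/8;  a_0 = 12;  x_1 = (x_0 − 12)/19 = -3/8
  x_1 = -3/8;  a_1 = 2;  x_2 = (x_1 − 2)/19 = -1/8
  x_2 = -1/8;  a_2 = 7;  x_3 = (x_2 − 7)/19 = -3/8
Digits: (12, 2, 7).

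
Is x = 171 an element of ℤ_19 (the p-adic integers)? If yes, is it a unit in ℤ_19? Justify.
x ∈ ℤ_19 but not a unit; v_19(x) = 1 > 0

ℤ_19 = {x ∈ ℚ_19 : v_19(x) ≥ 0} and ℤ_19^× = {x ∈ ℤ_19 : v_19(x) = 0}. Here v_19(171) = v_19(num) − v_19(den) = 1; compare against these criteria.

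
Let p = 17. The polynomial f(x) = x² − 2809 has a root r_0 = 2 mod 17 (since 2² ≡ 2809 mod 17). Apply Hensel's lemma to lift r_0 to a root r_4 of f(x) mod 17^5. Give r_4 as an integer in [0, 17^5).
r_4 = 53 (mod 1419857)

Hensel's recurrence: r_{i+1} = r_i − f(r_i)·(f′(r_i))^{-1} mod 17^{i+2}, with f′(x) = 2x. Iterate:
  r_0 = 2 (mod 17)
  r_1 = 53 (mod 289)
  r_2 = 53 (mod 4913)
  r_3 = 53 (mod 83521)
  r_4 = 53 (mod 1419857)
Final: r_4 = 53, and one checks f(r_4) ≡ 0 mod 17^5.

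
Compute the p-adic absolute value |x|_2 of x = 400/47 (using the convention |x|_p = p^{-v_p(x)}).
|400/47|_2 = 1/16

Step 1 — compute v_2(x) by factoring powers of 2 out of the numerator and denominator: v_2(400/47) = 4. Step 2 — apply |x|_p = p^{-v_p(x)} = 2^{-4} = 1/16.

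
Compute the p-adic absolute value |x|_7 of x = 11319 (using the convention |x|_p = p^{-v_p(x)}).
|11319|_7 = 1/343

Step 1 — compute v_7(x) by factoring powers of 7 out of the numerator and denominator: v_7(11319) = 3. Step 2 — apply |x|_p = p^{-v_p(x)} = 7^{-3} = 1/343.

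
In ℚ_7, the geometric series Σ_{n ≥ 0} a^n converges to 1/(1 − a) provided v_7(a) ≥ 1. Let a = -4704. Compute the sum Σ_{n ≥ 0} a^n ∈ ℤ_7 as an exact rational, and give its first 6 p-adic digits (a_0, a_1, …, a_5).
Σ a^n = 1/(1 − a) = 1/4705;  first 6 digits = (1, 0, 2, 0, 2, 0)

v_7(a) = 2 ≥ 1, so the series converges in ℤ_7 to 1/(1 − a) = 1/(1 − (-4704)) = 1/4705. Expand this rational in ℤ_7: compute digits iteratively via d_i = x_i mod 7, x_{i+1} = (x_i − d_i)/7. The first 6 digits are (1, 0, 2, 0, 2, 0).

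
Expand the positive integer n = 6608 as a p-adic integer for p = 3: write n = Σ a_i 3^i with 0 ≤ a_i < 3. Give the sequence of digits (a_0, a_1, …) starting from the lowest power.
(a_0, a_1, …) = (2, 0, 2, 1, 0, 0, 0, 0, 1)

Repeated division by 3 gives the digits low-to-high: 6608 = 2 + 2·3^2 + 1·3^3 + 1·3^8. Digit sequence: (2, 0, 2, 1, 0, 0, 0, 0, 1).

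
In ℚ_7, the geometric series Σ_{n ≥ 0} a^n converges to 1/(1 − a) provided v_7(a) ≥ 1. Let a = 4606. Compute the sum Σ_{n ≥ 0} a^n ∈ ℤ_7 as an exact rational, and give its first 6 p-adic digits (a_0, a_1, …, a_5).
Σ a^n = 1/(1 − a) = -1/4605;  first 6 digits = (1, 0, 3, 6, 3, 2)

v_7(a) = 2 ≥ 1, so the series converges in ℤ_7 to 1/(1 − a) = 1/(1 − 4606) = -1/4605. Expand this rational in ℤ_7: compute digits iteratively via d_i = x_i mod 7, x_{i+1} = (x_i − d_i)/7. The first 6 digits are (1, 0, 3, 6, 3, 2).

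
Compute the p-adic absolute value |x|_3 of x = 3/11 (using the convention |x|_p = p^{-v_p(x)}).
|3/11|_3 = 1/3

Step 1 — compute v_3(x) by factoring powers of 3 out of the numerator and denominator: v_3(3/11) = 1. Step 2 — apply |x|_p = p^{-v_p(x)} = 3^{-1} = 1/3.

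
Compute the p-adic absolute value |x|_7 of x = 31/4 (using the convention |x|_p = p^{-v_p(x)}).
|31/4|_7 = 1

Step 1 — compute v_7(x) by factoring powers of 7 out of the numerator and denominator: v_7(31/4) = 0. Step 2 — apply |x|_p = p^{-v_p(x)} = 7^{0} = 1.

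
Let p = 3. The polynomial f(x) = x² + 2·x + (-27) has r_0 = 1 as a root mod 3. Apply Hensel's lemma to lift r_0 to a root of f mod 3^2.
r_1 = 7 (mod 9)

Hensel: r_{i+1} = r_i − f(r_i)·(f′(r_i))^{-1} mod 3^{i+2}, f′(x) = 2x + 2. Iterate:
  r_0 = 1 (mod 3)
  r_1 = 7 (mod 9)
Final: r = 7 satisfies f(r) ≡ 0 mod 3^2.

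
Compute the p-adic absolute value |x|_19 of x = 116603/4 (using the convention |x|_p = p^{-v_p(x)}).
|116603/4|_19 = 1/6859

Step 1 — compute v_19(x) by factoring powers of 19 out of the numerator and denominator: v_19(116603/4) = 3. Step 2 — apply |x|_p = p^{-v_p(x)} = 19^{-3} = 1/6859.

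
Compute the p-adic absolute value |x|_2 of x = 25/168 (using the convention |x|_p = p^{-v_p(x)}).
|25/168|_2 = 8

Step 1 — compute v_2(x) by factoring powers of 2 out of the numerator and denominator: v_2(25/168) = -3. Step 2 — apply |x|_p = p^{-v_p(x)} = 2^{3} = 8.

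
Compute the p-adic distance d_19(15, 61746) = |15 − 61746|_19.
d_19(15, 61746) = 1/6859

Step 1 — x − y = 15 − 61746 = -61731. Step 2 — v_19(-61731) = 3 (factor: -61731 = −(19^3 · 9); the sign does not affect v_p). Step 3 — |x − y|_19 = 19^{-3} = 1/6859.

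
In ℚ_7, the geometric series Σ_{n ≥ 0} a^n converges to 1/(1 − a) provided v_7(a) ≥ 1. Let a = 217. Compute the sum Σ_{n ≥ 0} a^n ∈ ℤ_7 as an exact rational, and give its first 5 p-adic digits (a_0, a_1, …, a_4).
Σ a^n = 1/(1 − a) = -1/216;  first 5 digits = (1, 3, 6, 3, 2)

v_7(a) = 1 ≥ 1, so the series converges in ℤ_7 to 1/(1 − a) = 1/(1 − 217) = -1/216. Expand this rational in ℤ_7: compute digits iteratively via d_i = x_i mod 7, x_{i+1} = (x_i − d_i)/7. The first 5 digits are (1, 3, 6, 3, 2).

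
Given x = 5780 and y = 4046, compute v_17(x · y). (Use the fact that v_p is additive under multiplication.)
v_17(23385880) = 4

v_p(x) = 2 (factor: 5780 = 17^2 · 20); v_p(y) = 2 (factor: 4046 = 17^2 · 14). Additivity: v_p(xy) = v_p(x) + v_p(y) = 2 + 2 = 4. (Direct check: xy = 23385880 = 17^4 · (280).)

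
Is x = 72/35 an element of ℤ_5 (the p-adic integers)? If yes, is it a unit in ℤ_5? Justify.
x ∉ ℤ_5 (v_5(x) = -1 < 0)

ℤ_5 = {x ∈ ℚ_5 : v_5(x) ≥ 0} and ℤ_5^× = {x ∈ ℤ_5 : v_5(x) = 0}. Here v_5(72/35) = v_5(num) − v_5(den) = -1; compare against these criteria.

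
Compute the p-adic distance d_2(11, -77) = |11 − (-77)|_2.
d_2(11, -77) = 1/8

Step 1 — x − y = 11 − (-77) = 88. Step 2 — v_2(88) = 3 (factor: 88 = (2^3 · 11); the sign does not affect v_p). Step 3 — |x − y|_2 = 2^{-3} = 1/8.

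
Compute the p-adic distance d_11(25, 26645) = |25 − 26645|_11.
d_11(25, 26645) = 1/1331

Step 1 — x − y = 25 − 26645 = -26620. Step 2 — v_11(-26620) = 3 (factor: -26620 = −(11^3 · 20); the sign does not affect v_p). Step 3 — |x − y|_11 = 11^{-3} = 1/1331.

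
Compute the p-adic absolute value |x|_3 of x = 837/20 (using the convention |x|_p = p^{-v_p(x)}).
|837/20|_3 = 1/27

Step 1 — compute v_3(x) by factoring powers of 3 out of the numerator and denominator: v_3(837/20) = 3. Step 2 — apply |x|_p = p^{-v_p(x)} = 3^{-3} = 1/27.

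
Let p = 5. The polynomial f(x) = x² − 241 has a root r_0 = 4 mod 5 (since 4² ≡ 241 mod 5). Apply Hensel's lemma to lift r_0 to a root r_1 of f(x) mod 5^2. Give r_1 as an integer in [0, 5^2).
r_1 = 4 (mod 25)

Hensel's recurrence: r_{i+1} = r_i − f(r_i)·(f′(r_i))^{-1} mod 5^{i+2}, with f′(x) = 2x. Iterate:
  r_0 = 4 (mod 5)
  r_1 = 4 (mod 25)
Final: r_1 = 4, and one checks f(r_1) ≡ 0 mod 5^2.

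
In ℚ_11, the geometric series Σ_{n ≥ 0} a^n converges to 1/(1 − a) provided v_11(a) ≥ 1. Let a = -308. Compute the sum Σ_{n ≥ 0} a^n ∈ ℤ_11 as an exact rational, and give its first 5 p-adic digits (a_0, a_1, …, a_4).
Σ a^n = 1/(1 − a) = 1/309;  first 5 digits = (1, 5, 0, 9, 10)

v_11(a) = 1 ≥ 1, so the series converges in ℤ_11 to 1/(1 − a) = 1/(1 − (-308)) = 1/309. Expand this rational in ℤ_11: compute digits iteratively via d_i = x_i mod 11, x_{i+1} = (x_i − d_i)/11. The first 5 digits are (1, 5, 0, 9, 10).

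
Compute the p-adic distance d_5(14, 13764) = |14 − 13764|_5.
d_5(14, 13764) = 1/625

Step 1 — x − y = 14 − 13764 = -13750. Step 2 — v_5(-13750) = 4 (factor: -13750 = −(5^4 · 22); the sign does not affect v_p). Step 3 — |x − y|_5 = 5^{-4} = 1/625.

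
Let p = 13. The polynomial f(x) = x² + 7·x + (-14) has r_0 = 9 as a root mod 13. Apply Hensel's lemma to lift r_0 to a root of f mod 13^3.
r_2 = 646 (mod 2197)

Hensel: r_{i+1} = r_i − f(r_i)·(f′(r_i))^{-1} mod 13^{i+2}, f′(x) = 2x + 7. Iterate:
  r_0 = 9 (mod 13)
  r_1 = 139 (mod 169)
  r_2 = 646 (mod 2197)
Final: r = 646 satisfies f(r) ≡ 0 mod 13^3.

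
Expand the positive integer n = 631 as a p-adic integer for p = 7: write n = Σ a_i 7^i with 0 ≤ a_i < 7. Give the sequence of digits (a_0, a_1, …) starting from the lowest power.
(a_0, a_1, …) = (1, 6, 5, 1)

Repeated division by 7 gives the digits low-to-high: 631 = 1 + 6·7^1 + 5·7^2 + 1·7^3. Digit sequence: (1, 6, 5, 1).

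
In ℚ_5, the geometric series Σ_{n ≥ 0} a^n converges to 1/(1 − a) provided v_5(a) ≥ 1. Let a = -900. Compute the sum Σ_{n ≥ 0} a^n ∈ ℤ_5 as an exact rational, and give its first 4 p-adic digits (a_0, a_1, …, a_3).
Σ a^n = 1/(1 − a) = 1/901;  first 4 digits = (1, 0, 4, 2)

v_5(a) = 2 ≥ 1, so the series converges in ℤ_5 to 1/(1 − a) = 1/(1 − (-900)) = 1/901. Expand this rational in ℤ_5: compute digits iteratively via d_i = x_i mod 5, x_{i+1} = (x_i − d_i)/5. The first 4 digits are (1, 0, 4, 2).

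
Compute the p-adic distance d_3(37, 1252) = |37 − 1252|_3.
d_3(37, 1252) = 1/243

Step 1 — x − y = 37 − 1252 = -1215. Step 2 — v_3(-1215) = 5 (factor: -1215 = −(3^5 · 5); the sign does not affect v_p). Step 3 — |x − y|_3 = 3^{-5} = 1/243.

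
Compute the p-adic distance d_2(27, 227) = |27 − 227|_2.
d_2(27, 227) = 1/8

Step 1 — x − y = 27 − 227 = -200. Step 2 — v_2(-200) = 3 (factor: -200 = −(2^3 · 25); the sign does not affect v_p). Step 3 — |x − y|_2 = 2^{-3} = 1/8.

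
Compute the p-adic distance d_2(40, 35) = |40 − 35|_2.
d_2(40, 35) = 1

Step 1 — x − y = 40 − 35 = 5. Step 2 — v_2(5) = 0 (factor: 5 = (2^0 · 5); the sign does not affect v_p). Step 3 — |x − y|_2 = 2^{0} = 1.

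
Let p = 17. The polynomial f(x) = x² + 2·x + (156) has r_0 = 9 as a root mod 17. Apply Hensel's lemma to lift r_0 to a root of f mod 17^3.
r_2 = 4548 (mod 4913)

Hensel: r_{i+1} = r_i − f(r_i)·(f′(r_i))^{-1} mod 17^{i+2}, f′(x) = 2x + 2. Iterate:
  r_0 = 9 (mod 17)
  r_1 = 213 (mod 289)
  r_2 = 4548 (mod 4913)
Final: r = 4548 satisfies f(r) ≡ 0 mod 17^3.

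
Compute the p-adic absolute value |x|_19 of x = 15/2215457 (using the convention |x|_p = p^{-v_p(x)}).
|15/2215457|_19 = 130321

Step 1 — compute v_19(x) by factoring powers of 19 out of the numerator and denominator: v_19(15/2215457) = -4. Step 2 — apply |x|_p = p^{-v_p(x)} = 19^{4} = 130321.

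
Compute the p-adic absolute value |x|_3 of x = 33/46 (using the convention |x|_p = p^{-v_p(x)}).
|33/46|_3 = 1/3

Step 1 — compute v_3(x) by factoring powers of 3 out of the numerator and denominator: v_3(33/46) = 1. Step 2 — apply |x|_p = p^{-v_p(x)} = 3^{-1} = 1/3.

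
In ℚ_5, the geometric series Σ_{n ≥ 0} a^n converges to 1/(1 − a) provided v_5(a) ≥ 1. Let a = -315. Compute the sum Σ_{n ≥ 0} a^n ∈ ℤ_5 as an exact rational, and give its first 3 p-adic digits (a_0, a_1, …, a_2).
Σ a^n = 1/(1 − a) = 1/316;  first 3 digits = (1, 2, 1)

v_5(a) = 1 ≥ 1, so the series converges in ℤ_5 to 1/(1 − a) = 1/(1 − (-315)) = 1/316. Expand this rational in ℤ_5: compute digits iteratively via d_i = x_i mod 5, x_{i+1} = (x_i − d_i)/5. The first 3 digits are (1, 2, 1).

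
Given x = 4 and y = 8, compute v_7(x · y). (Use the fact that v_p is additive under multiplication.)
v_7(32) = 0

v_p(x) = 0 (factor: 4 = 7^0 · 4); v_p(y) = 0 (factor: 8 = 7^0 · 8). Additivity: v_p(xy) = v_p(x) + v_p(y) = 0 + 0 = 0. (Direct check: xy = 32 = 7^0 · (32).)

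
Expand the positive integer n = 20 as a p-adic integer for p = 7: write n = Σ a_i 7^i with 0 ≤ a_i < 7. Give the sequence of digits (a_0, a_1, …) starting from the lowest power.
(a_0, a_1, …) = (6, 2)

Repeated division by 7 gives the digits low-to-high: 20 = 6 + 2·7^1. Digit sequence: (6, 2).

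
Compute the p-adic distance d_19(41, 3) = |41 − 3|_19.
d_19(41, 3) = 1/19

Step 1 — x − y = 41 − 3 = 38. Step 2 — v_19(38) = 1 (factor: 38 = (19^1 · 2); the sign does not affect v_p). Step 3 — |x − y|_19 = 19^{-1} = 1/19.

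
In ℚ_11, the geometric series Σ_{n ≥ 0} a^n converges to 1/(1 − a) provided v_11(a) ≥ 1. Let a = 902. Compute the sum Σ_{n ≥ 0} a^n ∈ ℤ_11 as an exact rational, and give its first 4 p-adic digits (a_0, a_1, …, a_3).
Σ a^n = 1/(1 − a) = -1/901;  first 4 digits = (1, 5, 10, 10)

v_11(a) = 1 ≥ 1, so the series converges in ℤ_11 to 1/(1 − a) = 1/(1 − 902) = -1/901. Expand this rational in ℤ_11: compute digits iteratively via d_i = x_i mod 11, x_{i+1} = (x_i − d_i)/11. The first 4 digits are (1, 5, 10, 10).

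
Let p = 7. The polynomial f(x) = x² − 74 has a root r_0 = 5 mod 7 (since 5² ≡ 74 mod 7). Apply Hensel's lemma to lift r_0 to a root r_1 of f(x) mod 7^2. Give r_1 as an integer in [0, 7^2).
r_1 = 5 (mod 49)

Hensel's recurrence: r_{i+1} = r_i − f(r_i)·(f′(r_i))^{-1} mod 7^{i+2}, with f′(x) = 2x. Iterate:
  r_0 = 5 (mod 7)
  r_1 = 5 (mod 49)
Final: r_1 = 5, and one checks f(r_1) ≡ 0 mod 7^2.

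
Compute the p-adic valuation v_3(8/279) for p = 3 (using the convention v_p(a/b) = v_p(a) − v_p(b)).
v_3(8/279) = -2

Factor powers of 3 from the numerator and denominator of the reduced fraction: 8 = 3^0 · 8 and 279 = 3^2 · 31. Apply v_p(a/b) = v_p(a) − v_p(b): v_3(8/279) = 0 − 2 = -2.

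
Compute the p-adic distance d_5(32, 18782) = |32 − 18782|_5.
d_5(32, 18782) = 1/3125

Step 1 — x − y = 32 − 18782 = -18750. Step 2 — v_5(-18750) = 5 (factor: -18750 = −(5^5 · 6); the sign does not affect v_p). Step 3 — |x − y|_5 = 5^{-5} = 1/3125.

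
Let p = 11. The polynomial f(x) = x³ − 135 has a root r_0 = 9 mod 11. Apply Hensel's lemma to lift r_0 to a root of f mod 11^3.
r_2 = 141 (mod 1331)

Hensel: r_{i+1} = r_i − f(r_i)/f′(r_i) mod 11^{i+2}, where f′(x) = 3x². Iterate:
  r_0 = 9 (mod 11)
  r_1 = 20 (mod 121)
  r_2 = 141 (mod 1331)
Final: r = 141 with f(r) ≡ 0 mod 11^3.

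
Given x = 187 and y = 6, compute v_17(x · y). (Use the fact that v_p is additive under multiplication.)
v_17(1122) = 1

v_p(x) = 1 (factor: 187 = 17^1 · 11); v_p(y) = 0 (factor: 6 = 17^0 · 6). Additivity: v_p(xy) = v_p(x) + v_p(y) = 1 + 0 = 1. (Direct check: xy = 1122 = 17^1 · (66).)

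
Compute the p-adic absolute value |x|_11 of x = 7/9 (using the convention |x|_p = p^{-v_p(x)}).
|7/9|_11 = 1

Step 1 — compute v_11(x) by factoring powers of 11 out of the numerator and denominator: v_11(7/9) = 0. Step 2 — apply |x|_p = p^{-v_p(x)} = 11^{0} = 1.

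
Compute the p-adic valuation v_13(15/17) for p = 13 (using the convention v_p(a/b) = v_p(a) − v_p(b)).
v_13(15/17) = 0

Factor powers of 13 from the numerator and denominator of the reduced fraction: 15 = 13^0 · 15 and 17 = 13^0 · 17. Apply v_p(a/b) = v_p(a) − v_p(b): v_13(15/17) = 0 − 0 = 0.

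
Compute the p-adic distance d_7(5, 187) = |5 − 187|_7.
d_7(5, 187) = 1/7

Step 1 — x − y = 5 − 187 = -182. Step 2 — v_7(-182) = 1 (factor: -182 = −(7^1 · 26); the sign does not affect v_p). Step 3 — |x − y|_7 = 7^{-1} = 1/7.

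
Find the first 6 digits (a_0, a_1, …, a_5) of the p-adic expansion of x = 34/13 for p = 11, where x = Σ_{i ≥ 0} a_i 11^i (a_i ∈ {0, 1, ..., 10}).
(a_0, …, a_5) = (6, 9, 0, 5, 8, 6)

v_11(34/13) = 0 (numerator and denominator both coprime to 11), so x ∈ ℤ_11^×. Compute digits iteratively via a_i = x_i mod 11, x_{i+1} = (x_i − a_i)/11, with x_0 = x:
  x_0 = 34/13;  a_0 = 6;  x_1 = (x_0 − 6)/11 = -4/13
  x_1 = -4/13;  a_1 = 9;  x_2 = (x_1 − 9)/11 = -11/13
  x_2 = -11/13;  a_2 = 0;  x_3 = (x_2 − 0)/11 = -1/13
  x_3 = -1/13;  a_3 = 5;  x_4 = (x_3 − 5)/11 = -6/13
  x_4 = -6/13;  a_4 = 8;  x_5 = (x_4 − 8)/11 = -10/13
  x_5 = -10/13;  a_5 = 6;  x_6 = (x_5 − 6)/11 = -8/13
Digits: (6, 9, 0, 5, 8, 6).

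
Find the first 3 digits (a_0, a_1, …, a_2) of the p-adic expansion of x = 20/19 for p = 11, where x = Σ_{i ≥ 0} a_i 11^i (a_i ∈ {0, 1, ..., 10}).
(a_0, …, a_2) = (8, 4, 10)

v_11(20/19) = 0 (numerator and denominator both coprime to 11), so x ∈ ℤ_11^×. Compute digits iteratively via a_i = x_i mod 11, x_{i+1} = (x_i − a_i)/11, with x_0 = x:
  x_0 = 20/19;  a_0 = 8;  x_1 = (x_0 − 8)/11 = -12/19
  x_1 = -12/19;  a_1 = 4;  x_2 = (x_1 − 4)/11 = -8/19
  x_2 = -8/19;  a_2 = 10;  x_3 = (x_2 − 10)/11 = -18/19
Digits: (8, 4, 10).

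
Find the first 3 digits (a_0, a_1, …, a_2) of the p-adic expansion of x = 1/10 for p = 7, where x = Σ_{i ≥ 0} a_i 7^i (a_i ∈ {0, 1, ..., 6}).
(a_0, …, a_2) = (5, 0, 2)

v_7(1/10) = 0 (numerator and denominator both coprime to 7), so x ∈ ℤ_7^×. Compute digits iteratively via a_i = x_i mod 7, x_{i+1} = (x_i − a_i)/7, with x_0 = x:
  x_0 = 1/10;  a_0 = 5;  x_1 = (x_0 − 5)/7 = -7/10
  x_1 = -7/10;  a_1 = 0;  x_2 = (x_1 − 0)/7 = -1/10
  x_2 = -1/10;  a_2 = 2;  x_3 = (x_2 − 2)/7 = -3/10
Digits: (5, 0, 2).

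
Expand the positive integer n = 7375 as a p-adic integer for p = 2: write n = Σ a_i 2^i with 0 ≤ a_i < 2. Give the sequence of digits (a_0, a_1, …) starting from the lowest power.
(a_0, a_1, …) = (1, 1, 1, 1, 0, 0, 1, 1, 0, 0, 1, 1, 1)

Repeated division by 2 gives the digits low-to-high: 7375 = 1 + 1·2^1 + 1·2^2 + 1·2^3 + 1·2^6 + 1·2^7 + 1·2^10 + 1·2^11 + 1·2^12. Digit sequence: (1, 1, 1, 1, 0, 0, 1, 1, 0, 0, 1, 1, 1).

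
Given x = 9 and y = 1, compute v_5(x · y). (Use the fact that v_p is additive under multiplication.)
v_5(9) = 0

v_p(x) = 0 (factor: 9 = 5^0 · 9); v_p(y) = 0 (factor: 1 = 5^0 · 1). Additivity: v_p(xy) = v_p(x) + v_p(y) = 0 + 0 = 0. (Direct check: xy = 9 = 5^0 · (9).)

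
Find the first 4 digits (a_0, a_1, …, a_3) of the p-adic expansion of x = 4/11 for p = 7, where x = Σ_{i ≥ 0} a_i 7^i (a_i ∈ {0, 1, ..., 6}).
(a_0, …, a_3) = (1, 5, 5, 3)

v_7(4/11) = 0 (numerator and denominator both coprime to 7), so x ∈ ℤ_7^×. Compute digits iteratively via a_i = x_i mod 7, x_{i+1} = (x_i − a_i)/7, with x_0 = x:
  x_0 = 4/11;  a_0 = 1;  x_1 = (x_0 − 1)/7 = -1/11
  x_1 = -1/11;  a_1 = 5;  x_2 = (x_1 − 5)/7 = -8/11
  x_2 = -8/11;  a_2 = 5;  x_3 = (x_2 − 5)/7 = -9/11
  x_3 = -9/11;  a_3 = 3;  x_4 = (x_3 − 3)/7 = -6/11
Digits: (1, 5, 5, 3).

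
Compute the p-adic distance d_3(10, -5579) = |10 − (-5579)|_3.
d_3(10, -5579) = 1/243

Step 1 — x − y = 10 − (-5579) = 5589. Step 2 — v_3(5589) = 5 (factor: 5589 = (3^5 · 23); the sign does not affect v_p). Step 3 — |x − y|_3 = 3^{-5} = 1/243.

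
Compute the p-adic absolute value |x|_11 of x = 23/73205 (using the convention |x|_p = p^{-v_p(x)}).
|23/73205|_11 = 14641

Step 1 — compute v_11(x) by factoring powers of 11 out of the numerator and denominator: v_11(23/73205) = -4. Step 2 — apply |x|_p = p^{-v_p(x)} = 11^{4} = 14641.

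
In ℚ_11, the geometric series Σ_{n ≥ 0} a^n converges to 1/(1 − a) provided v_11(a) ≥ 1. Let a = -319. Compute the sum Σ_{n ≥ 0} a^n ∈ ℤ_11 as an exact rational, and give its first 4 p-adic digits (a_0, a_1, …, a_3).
Σ a^n = 1/(1 − a) = 1/320;  first 4 digits = (1, 4, 2, 8)

v_11(a) = 1 ≥ 1, so the series converges in ℤ_11 to 1/(1 − a) = 1/(1 − (-319)) = 1/320. Expand this rational in ℤ_11: compute digits iteratively via d_i = x_i mod 11, x_{i+1} = (x_i − d_i)/11. The first 4 digits are (1, 4, 2, 8).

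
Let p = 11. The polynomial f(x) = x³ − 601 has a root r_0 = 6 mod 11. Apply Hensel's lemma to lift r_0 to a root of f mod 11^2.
r_1 = 116 (mod 121)

Hensel: r_{i+1} = r_i − f(r_i)/f′(r_i) mod 11^{i+2}, where f′(x) = 3x². Iterate:
  r_0 = 6 (mod 11)
  r_1 = 116 (mod 121)
Final: r = 116 with f(r) ≡ 0 mod 11^2.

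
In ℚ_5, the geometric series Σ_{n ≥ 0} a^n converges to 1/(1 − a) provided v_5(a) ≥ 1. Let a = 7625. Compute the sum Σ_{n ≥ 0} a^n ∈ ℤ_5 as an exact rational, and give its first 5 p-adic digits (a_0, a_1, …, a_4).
Σ a^n = 1/(1 − a) = -1/7624;  first 5 digits = (1, 0, 0, 1, 2)

v_5(a) = 3 ≥ 1, so the series converges in ℤ_5 to 1/(1 − a) = 1/(1 − 7625) = -1/7624. Expand this rational in ℤ_5: compute digits iteratively via d_i = x_i mod 5, x_{i+1} = (x_i − d_i)/5. The first 5 digits are (1, 0, 0, 1, 2).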